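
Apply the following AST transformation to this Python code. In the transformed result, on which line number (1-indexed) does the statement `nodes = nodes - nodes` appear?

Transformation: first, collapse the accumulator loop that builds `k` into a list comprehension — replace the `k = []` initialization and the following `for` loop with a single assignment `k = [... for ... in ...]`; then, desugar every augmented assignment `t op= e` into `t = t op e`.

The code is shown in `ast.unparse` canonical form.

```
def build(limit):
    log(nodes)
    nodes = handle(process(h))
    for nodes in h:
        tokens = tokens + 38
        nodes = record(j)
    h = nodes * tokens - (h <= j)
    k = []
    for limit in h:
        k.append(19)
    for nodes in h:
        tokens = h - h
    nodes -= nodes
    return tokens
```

11

Transformed code:
def build(limit):
    log(nodes)
    nodes = handle(process(h))
    for nodes in h:
        tokens = tokens + 38
        nodes = record(j)
    h = nodes * tokens - (h <= j)
    k = [19 for limit in h]
    for nodes in h:
        tokens = h - h
    nodes = nodes - nodes
    return tokens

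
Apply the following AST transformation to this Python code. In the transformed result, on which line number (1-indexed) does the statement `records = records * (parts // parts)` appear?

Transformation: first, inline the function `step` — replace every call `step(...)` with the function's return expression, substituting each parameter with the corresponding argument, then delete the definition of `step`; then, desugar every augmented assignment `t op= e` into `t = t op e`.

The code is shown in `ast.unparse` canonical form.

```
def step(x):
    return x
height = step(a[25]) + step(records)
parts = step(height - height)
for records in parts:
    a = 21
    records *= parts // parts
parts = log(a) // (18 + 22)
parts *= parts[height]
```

Transformed code:
height = a[25] + records
parts = height - height
for records in parts:
    a = 21
    records = records * (parts // parts)
parts = log(a) // (18 + 22)
parts = parts * parts[height]

5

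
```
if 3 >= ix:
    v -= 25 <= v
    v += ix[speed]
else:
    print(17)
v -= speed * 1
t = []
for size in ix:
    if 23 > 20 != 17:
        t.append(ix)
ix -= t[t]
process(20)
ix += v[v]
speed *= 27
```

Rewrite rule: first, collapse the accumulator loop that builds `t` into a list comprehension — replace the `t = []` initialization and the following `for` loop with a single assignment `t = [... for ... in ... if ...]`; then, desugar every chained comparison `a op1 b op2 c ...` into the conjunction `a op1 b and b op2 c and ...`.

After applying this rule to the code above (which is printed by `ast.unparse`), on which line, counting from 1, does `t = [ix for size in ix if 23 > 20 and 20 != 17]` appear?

Transformed code:
if 3 >= ix:
    v -= 25 <= v
    v += ix[speed]
else:
    print(17)
v -= speed * 1
t = [ix for size in ix if 23 > 20 and 20 != 17]
ix -= t[t]
process(20)
ix += v[v]
speed *= 27

7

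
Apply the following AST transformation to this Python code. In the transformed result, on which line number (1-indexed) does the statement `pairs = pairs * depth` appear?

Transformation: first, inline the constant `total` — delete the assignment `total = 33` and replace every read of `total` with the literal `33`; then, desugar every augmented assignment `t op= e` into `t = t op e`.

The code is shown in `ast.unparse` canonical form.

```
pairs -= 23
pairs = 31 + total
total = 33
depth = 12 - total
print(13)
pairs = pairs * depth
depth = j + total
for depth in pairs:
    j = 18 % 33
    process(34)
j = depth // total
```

Transformed code:
pairs = pairs - 23
pairs = 31 + 33
depth = 12 - 33
print(13)
pairs = pairs * depth
depth = j + 33
for depth in pairs:
    j = 18 % 33
    process(34)
j = depth // 33

5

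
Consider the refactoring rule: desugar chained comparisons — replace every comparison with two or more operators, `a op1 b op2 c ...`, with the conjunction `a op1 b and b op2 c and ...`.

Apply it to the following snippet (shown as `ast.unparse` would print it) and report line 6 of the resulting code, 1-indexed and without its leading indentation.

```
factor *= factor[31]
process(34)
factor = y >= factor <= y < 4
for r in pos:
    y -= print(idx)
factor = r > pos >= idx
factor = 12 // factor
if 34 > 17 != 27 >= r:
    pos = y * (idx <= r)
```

Transformed code:
factor *= factor[31]
process(34)
factor = y >= factor and factor <= y and (y < 4)
for r in pos:
    y -= print(idx)
factor = r > pos and pos >= idx
factor = 12 // factor
if 34 > 17 and 17 != 27 and (27 >= r):
    pos = y * (idx <= r)

factor = r > pos and pos >= idx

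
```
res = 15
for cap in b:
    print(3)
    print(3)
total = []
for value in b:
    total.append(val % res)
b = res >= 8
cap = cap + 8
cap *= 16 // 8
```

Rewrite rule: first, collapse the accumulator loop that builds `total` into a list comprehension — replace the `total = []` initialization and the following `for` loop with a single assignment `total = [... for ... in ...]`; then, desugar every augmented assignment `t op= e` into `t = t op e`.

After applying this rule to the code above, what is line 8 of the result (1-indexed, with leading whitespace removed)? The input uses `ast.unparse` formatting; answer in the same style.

cap = cap * (16 // 8)

Transformed code:
res = 15
for cap in b:
    print(3)
    print(3)
total = [val % res for value in b]
b = res >= 8
cap = cap + 8
cap = cap * (16 // 8)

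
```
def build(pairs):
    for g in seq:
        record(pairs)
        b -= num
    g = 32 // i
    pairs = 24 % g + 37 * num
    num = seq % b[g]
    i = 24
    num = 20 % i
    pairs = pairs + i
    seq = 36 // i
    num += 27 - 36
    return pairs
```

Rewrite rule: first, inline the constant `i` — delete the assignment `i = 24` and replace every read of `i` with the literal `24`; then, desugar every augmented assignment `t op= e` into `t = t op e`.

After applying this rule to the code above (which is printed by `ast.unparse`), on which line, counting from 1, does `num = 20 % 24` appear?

8

Transformed code:
def build(pairs):
    for g in seq:
        record(pairs)
        b = b - num
    g = 32 // 24
    pairs = 24 % g + 37 * num
    num = seq % b[g]
    num = 20 % 24
    pairs = pairs + 24
    seq = 36 // 24
    num = num + (27 - 36)
    return pairs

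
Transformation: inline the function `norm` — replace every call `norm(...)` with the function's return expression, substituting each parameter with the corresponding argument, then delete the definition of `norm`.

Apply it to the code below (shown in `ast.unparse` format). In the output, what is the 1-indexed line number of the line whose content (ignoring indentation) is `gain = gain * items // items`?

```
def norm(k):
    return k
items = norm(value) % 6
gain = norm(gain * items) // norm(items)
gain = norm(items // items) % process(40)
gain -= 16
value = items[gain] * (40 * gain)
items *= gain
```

2

Transformed code:
items = value % 6
gain = gain * items // items
gain = items // items % process(40)
gain -= 16
value = items[gain] * (40 * gain)
items *= gain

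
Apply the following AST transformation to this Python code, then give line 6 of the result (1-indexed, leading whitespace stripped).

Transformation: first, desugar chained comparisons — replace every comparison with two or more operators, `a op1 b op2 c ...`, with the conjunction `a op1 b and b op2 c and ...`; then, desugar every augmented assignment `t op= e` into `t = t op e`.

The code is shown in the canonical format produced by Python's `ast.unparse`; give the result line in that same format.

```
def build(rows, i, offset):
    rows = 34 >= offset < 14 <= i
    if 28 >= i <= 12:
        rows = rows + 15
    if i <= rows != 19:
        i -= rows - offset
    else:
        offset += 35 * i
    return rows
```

i = i - (rows - offset)

Transformed code:
def build(rows, i, offset):
    rows = 34 >= offset and offset < 14 and (14 <= i)
    if 28 >= i and i <= 12:
        rows = rows + 15
    if i <= rows and rows != 19:
        i = i - (rows - offset)
    else:
        offset = offset + 35 * i
    return rows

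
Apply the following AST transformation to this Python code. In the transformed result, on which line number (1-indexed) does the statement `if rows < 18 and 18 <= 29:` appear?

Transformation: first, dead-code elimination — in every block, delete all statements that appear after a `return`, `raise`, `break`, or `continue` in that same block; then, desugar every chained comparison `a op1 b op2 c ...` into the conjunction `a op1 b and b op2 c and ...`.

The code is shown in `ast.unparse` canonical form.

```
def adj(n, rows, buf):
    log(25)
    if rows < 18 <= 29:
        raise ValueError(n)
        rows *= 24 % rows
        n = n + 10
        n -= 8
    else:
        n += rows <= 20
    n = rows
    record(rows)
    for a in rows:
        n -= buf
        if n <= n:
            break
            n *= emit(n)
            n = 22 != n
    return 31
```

3

Transformed code:
def adj(n, rows, buf):
    log(25)
    if rows < 18 and 18 <= 29:
        raise ValueError(n)
    else:
        n += rows <= 20
    n = rows
    record(rows)
    for a in rows:
        n -= buf
        if n <= n:
            break
    return 31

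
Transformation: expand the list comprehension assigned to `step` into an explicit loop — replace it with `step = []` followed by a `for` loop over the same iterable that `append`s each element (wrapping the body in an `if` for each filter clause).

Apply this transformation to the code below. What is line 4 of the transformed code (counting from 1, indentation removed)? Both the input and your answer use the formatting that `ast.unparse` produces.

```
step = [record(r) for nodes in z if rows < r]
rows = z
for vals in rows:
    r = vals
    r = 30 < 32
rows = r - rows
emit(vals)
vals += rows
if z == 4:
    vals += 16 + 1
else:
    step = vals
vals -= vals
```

step.append(record(r))

Transformed code:
step = []
for nodes in z:
    if rows < r:
        step.append(record(r))
rows = z
for vals in rows:
    r = vals
    r = 30 < 32
rows = r - rows
emit(vals)
vals += rows
if z == 4:
    vals += 16 + 1
else:
    step = vals
vals -= vals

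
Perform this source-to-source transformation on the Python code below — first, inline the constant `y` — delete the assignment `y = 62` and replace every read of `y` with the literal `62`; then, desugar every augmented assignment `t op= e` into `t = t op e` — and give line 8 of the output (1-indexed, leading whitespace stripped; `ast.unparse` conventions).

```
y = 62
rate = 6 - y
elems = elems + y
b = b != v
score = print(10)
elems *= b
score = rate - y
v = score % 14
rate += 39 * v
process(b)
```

Transformed code:
rate = 6 - 62
elems = elems + 62
b = b != v
score = print(10)
elems = elems * b
score = rate - 62
v = score % 14
rate = rate + 39 * v
process(b)

rate = rate + 39 * v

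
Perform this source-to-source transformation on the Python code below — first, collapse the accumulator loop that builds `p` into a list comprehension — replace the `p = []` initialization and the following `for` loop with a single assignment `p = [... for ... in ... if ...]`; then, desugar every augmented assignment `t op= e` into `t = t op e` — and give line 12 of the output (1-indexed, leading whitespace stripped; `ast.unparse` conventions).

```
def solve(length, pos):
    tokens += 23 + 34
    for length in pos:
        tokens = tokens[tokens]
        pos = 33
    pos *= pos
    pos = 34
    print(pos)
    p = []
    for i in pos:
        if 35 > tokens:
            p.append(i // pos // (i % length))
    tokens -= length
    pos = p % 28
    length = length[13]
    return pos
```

length = length[13]

Transformed code:
def solve(length, pos):
    tokens = tokens + (23 + 34)
    for length in pos:
        tokens = tokens[tokens]
        pos = 33
    pos = pos * pos
    pos = 34
    print(pos)
    p = [i // pos // (i % length) for i in pos if 35 > tokens]
    tokens = tokens - length
    pos = p % 28
    length = length[13]
    return pos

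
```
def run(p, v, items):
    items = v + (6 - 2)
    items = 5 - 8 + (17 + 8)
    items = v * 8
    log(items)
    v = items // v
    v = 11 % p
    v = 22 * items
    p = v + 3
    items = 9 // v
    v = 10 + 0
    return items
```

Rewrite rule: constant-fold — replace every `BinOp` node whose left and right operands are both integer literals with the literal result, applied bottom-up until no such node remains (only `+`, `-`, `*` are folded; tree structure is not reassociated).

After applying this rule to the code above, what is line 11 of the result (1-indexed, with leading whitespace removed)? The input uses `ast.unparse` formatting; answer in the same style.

v = 10

Transformed code:
def run(p, v, items):
    items = v + 4
    items = 22
    items = v * 8
    log(items)
    v = items // v
    v = 11 % p
    v = 22 * items
    p = v + 3
    items = 9 // v
    v = 10
    return items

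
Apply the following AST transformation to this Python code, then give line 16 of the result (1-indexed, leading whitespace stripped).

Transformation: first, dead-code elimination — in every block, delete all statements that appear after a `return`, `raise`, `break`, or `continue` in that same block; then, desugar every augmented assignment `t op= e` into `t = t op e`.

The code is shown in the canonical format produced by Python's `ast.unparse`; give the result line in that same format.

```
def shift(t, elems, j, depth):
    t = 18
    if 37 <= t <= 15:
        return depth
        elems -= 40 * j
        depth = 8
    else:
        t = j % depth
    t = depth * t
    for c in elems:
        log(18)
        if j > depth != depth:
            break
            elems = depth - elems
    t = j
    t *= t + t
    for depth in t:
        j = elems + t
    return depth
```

return depth

Transformed code:
def shift(t, elems, j, depth):
    t = 18
    if 37 <= t <= 15:
        return depth
    else:
        t = j % depth
    t = depth * t
    for c in elems:
        log(18)
        if j > depth != depth:
            break
    t = j
    t = t * (t + t)
    for depth in t:
        j = elems + t
    return depth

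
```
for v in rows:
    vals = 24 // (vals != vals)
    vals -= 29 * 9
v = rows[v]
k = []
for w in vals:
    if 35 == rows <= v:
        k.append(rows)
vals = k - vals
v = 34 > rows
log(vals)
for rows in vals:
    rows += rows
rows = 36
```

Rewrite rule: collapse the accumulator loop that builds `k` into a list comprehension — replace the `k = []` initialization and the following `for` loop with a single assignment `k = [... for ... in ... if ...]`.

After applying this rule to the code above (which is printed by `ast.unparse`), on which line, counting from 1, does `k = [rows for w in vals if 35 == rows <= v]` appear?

5

Transformed code:
for v in rows:
    vals = 24 // (vals != vals)
    vals -= 29 * 9
v = rows[v]
k = [rows for w in vals if 35 == rows <= v]
vals = k - vals
v = 34 > rows
log(vals)
for rows in vals:
    rows += rows
rows = 36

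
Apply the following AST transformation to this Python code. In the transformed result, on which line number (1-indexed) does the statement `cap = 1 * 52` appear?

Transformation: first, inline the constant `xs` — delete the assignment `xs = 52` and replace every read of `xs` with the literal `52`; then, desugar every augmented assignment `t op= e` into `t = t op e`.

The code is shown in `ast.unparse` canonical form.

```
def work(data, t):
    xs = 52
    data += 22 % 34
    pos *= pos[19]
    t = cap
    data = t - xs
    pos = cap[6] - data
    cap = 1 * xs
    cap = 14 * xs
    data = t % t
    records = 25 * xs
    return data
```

7

Transformed code:
def work(data, t):
    data = data + 22 % 34
    pos = pos * pos[19]
    t = cap
    data = t - 52
    pos = cap[6] - data
    cap = 1 * 52
    cap = 14 * 52
    data = t % t
    records = 25 * 52
    return data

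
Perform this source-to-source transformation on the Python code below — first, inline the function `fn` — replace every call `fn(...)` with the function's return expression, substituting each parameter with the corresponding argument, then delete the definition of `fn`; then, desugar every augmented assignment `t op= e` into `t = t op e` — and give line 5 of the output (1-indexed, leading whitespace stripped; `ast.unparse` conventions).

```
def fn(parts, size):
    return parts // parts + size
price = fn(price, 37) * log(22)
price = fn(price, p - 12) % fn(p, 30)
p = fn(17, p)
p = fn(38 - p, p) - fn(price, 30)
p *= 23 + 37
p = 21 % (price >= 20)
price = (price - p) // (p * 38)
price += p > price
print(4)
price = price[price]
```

Transformed code:
price = (price // price + 37) * log(22)
price = (price // price + (p - 12)) % (p // p + 30)
p = 17 // 17 + p
p = (38 - p) // (38 - p) + p - (price // price + 30)
p = p * (23 + 37)
p = 21 % (price >= 20)
price = (price - p) // (p * 38)
price = price + (p > price)
print(4)
price = price[price]

p = p * (23 + 37)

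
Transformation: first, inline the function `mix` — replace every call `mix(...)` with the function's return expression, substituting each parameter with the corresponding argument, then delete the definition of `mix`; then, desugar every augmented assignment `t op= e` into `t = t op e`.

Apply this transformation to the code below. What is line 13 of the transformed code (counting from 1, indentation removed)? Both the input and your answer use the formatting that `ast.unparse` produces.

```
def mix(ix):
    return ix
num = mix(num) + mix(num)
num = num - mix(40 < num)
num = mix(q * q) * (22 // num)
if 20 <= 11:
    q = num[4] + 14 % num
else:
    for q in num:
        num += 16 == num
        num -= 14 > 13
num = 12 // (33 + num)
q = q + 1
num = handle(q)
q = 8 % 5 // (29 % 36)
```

q = 8 % 5 // (29 % 36)

Transformed code:
num = num + num
num = num - (40 < num)
num = q * q * (22 // num)
if 20 <= 11:
    q = num[4] + 14 % num
else:
    for q in num:
        num = num + (16 == num)
        num = num - (14 > 13)
num = 12 // (33 + num)
q = q + 1
num = handle(q)
q = 8 % 5 // (29 % 36)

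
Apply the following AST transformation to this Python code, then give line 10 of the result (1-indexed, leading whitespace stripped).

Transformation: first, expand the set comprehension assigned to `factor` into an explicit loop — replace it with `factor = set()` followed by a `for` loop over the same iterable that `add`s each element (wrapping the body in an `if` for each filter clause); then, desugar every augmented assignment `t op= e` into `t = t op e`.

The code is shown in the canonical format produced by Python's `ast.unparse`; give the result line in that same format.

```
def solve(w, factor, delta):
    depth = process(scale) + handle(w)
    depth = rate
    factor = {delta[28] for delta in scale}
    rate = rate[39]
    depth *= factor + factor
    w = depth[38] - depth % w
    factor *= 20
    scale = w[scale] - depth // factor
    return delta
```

Transformed code:
def solve(w, factor, delta):
    depth = process(scale) + handle(w)
    depth = rate
    factor = set()
    for delta in scale:
        factor.add(delta[28])
    rate = rate[39]
    depth = depth * (factor + factor)
    w = depth[38] - depth % w
    factor = factor * 20
    scale = w[scale] - depth // factor
    return delta

factor = factor * 20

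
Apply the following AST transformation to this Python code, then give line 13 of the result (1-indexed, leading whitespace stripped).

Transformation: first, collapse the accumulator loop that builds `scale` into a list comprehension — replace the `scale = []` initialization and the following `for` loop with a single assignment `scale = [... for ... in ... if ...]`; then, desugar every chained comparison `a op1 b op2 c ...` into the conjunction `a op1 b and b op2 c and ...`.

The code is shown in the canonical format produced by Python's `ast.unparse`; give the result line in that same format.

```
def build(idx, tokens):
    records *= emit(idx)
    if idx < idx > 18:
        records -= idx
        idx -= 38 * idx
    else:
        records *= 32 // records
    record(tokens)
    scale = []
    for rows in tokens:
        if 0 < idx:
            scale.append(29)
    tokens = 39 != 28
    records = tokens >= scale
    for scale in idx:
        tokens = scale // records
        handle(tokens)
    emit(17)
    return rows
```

tokens = scale // records

Transformed code:
def build(idx, tokens):
    records *= emit(idx)
    if idx < idx and idx > 18:
        records -= idx
        idx -= 38 * idx
    else:
        records *= 32 // records
    record(tokens)
    scale = [29 for rows in tokens if 0 < idx]
    tokens = 39 != 28
    records = tokens >= scale
    for scale in idx:
        tokens = scale // records
        handle(tokens)
    emit(17)
    return rows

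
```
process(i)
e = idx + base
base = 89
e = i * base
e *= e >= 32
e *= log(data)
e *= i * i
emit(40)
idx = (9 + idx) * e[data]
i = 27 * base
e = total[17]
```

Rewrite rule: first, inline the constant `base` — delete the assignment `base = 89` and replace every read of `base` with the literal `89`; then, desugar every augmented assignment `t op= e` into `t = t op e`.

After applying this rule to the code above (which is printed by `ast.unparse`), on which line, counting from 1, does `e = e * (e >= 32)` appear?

Transformed code:
process(i)
e = idx + 89
e = i * 89
e = e * (e >= 32)
e = e * log(data)
e = e * (i * i)
emit(40)
idx = (9 + idx) * e[data]
i = 27 * 89
e = total[17]

4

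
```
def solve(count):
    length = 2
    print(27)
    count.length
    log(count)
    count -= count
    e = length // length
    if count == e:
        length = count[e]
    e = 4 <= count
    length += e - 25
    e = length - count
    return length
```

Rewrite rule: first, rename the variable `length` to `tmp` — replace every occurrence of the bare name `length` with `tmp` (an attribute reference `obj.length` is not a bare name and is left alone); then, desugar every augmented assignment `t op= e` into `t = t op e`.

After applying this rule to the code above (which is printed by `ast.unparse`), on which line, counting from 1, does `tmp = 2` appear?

2

Transformed code:
def solve(count):
    tmp = 2
    print(27)
    count.length
    log(count)
    count = count - count
    e = tmp // tmp
    if count == e:
        tmp = count[e]
    e = 4 <= count
    tmp = tmp + (e - 25)
    e = tmp - count
    return tmp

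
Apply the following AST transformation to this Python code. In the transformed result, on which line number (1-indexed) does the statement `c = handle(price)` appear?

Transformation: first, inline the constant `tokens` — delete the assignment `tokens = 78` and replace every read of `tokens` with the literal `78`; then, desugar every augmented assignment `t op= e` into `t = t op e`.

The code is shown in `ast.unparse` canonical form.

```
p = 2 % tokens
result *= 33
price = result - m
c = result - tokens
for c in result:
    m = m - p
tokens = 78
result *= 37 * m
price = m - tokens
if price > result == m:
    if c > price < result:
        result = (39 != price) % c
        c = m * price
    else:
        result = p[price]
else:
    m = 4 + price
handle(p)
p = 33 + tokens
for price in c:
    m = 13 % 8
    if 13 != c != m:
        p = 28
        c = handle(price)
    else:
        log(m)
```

Transformed code:
p = 2 % 78
result = result * 33
price = result - m
c = result - 78
for c in result:
    m = m - p
result = result * (37 * m)
price = m - 78
if price > result == m:
    if c > price < result:
        result = (39 != price) % c
        c = m * price
    else:
        result = p[price]
else:
    m = 4 + price
handle(p)
p = 33 + 78
for price in c:
    m = 13 % 8
    if 13 != c != m:
        p = 28
        c = handle(price)
    else:
        log(m)

23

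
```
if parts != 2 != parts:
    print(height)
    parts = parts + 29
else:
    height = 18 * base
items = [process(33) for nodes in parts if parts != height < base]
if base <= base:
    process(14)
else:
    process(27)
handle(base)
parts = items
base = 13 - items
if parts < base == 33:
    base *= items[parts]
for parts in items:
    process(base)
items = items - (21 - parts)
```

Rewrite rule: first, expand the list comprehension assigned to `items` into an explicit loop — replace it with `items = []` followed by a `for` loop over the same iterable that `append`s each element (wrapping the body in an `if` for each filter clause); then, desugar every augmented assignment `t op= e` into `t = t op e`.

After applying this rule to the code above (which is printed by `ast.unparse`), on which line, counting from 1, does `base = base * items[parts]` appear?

Transformed code:
if parts != 2 != parts:
    print(height)
    parts = parts + 29
else:
    height = 18 * base
items = []
for nodes in parts:
    if parts != height < base:
        items.append(process(33))
if base <= base:
    process(14)
else:
    process(27)
handle(base)
parts = items
base = 13 - items
if parts < base == 33:
    base = base * items[parts]
for parts in items:
    process(base)
items = items - (21 - parts)

18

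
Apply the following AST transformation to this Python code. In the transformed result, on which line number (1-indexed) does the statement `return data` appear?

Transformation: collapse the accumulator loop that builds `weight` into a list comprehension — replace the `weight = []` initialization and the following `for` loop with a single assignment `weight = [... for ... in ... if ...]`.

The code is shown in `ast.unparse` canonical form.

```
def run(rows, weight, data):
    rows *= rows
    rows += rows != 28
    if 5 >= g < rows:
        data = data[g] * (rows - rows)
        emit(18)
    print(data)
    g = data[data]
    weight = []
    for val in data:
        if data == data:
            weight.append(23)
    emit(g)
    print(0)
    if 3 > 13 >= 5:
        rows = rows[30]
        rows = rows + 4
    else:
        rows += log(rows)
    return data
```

17

Transformed code:
def run(rows, weight, data):
    rows *= rows
    rows += rows != 28
    if 5 >= g < rows:
        data = data[g] * (rows - rows)
        emit(18)
    print(data)
    g = data[data]
    weight = [23 for val in data if data == data]
    emit(g)
    print(0)
    if 3 > 13 >= 5:
        rows = rows[30]
        rows = rows + 4
    else:
        rows += log(rows)
    return data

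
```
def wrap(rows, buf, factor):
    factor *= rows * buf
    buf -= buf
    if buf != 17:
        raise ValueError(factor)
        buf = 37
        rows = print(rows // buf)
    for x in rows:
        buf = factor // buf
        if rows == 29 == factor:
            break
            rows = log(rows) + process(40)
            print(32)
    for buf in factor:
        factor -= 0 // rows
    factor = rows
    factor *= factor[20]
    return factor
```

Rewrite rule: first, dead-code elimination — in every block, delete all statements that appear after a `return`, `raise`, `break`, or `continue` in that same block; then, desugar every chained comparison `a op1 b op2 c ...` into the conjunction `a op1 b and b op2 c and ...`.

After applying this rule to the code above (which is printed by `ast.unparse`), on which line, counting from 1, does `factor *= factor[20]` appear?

13

Transformed code:
def wrap(rows, buf, factor):
    factor *= rows * buf
    buf -= buf
    if buf != 17:
        raise ValueError(factor)
    for x in rows:
        buf = factor // buf
        if rows == 29 and 29 == factor:
            break
    for buf in factor:
        factor -= 0 // rows
    factor = rows
    factor *= factor[20]
    return factor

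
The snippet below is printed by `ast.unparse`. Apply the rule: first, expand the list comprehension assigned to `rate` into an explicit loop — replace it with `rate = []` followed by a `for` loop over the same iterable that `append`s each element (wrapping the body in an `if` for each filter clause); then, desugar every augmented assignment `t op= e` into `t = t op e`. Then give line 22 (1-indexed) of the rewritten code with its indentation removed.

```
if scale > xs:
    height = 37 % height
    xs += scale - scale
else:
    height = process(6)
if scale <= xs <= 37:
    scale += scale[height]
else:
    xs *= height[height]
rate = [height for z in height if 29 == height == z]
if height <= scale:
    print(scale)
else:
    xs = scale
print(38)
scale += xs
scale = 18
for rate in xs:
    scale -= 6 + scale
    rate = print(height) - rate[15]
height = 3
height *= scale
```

Transformed code:
if scale > xs:
    height = 37 % height
    xs = xs + (scale - scale)
else:
    height = process(6)
if scale <= xs <= 37:
    scale = scale + scale[height]
else:
    xs = xs * height[height]
rate = []
for z in height:
    if 29 == height == z:
        rate.append(height)
if height <= scale:
    print(scale)
else:
    xs = scale
print(38)
scale = scale + xs
scale = 18
for rate in xs:
    scale = scale - (6 + scale)
    rate = print(height) - rate[15]
height = 3
height = height * scale

scale = scale - (6 + scale)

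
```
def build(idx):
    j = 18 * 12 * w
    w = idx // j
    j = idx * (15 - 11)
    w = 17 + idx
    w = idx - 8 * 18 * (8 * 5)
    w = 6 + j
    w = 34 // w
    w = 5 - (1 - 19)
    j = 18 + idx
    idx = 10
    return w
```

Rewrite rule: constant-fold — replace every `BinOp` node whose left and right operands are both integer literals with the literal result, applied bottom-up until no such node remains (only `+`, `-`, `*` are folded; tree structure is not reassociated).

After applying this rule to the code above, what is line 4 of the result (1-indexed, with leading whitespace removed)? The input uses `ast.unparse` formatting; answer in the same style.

Transformed code:
def build(idx):
    j = 216 * w
    w = idx // j
    j = idx * 4
    w = 17 + idx
    w = idx - 5760
    w = 6 + j
    w = 34 // w
    w = 23
    j = 18 + idx
    idx = 10
    return w

j = idx * 4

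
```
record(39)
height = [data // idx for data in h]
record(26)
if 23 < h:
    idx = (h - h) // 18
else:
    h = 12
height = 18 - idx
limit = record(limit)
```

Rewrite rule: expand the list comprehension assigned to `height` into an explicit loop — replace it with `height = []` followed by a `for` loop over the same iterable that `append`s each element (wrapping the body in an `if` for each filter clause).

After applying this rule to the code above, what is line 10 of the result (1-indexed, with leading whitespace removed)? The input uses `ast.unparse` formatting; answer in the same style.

height = 18 - idx

Transformed code:
record(39)
height = []
for data in h:
    height.append(data // idx)
record(26)
if 23 < h:
    idx = (h - h) // 18
else:
    h = 12
height = 18 - idx
limit = record(limit)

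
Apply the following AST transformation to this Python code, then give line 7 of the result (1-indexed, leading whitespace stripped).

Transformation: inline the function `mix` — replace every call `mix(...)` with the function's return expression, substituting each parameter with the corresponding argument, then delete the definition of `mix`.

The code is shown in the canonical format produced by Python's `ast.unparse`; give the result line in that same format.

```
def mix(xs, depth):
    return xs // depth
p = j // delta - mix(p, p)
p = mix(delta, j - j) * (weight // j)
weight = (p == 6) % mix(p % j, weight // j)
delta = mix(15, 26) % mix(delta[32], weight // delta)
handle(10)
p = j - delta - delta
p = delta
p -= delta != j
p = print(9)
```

Transformed code:
p = j // delta - p // p
p = delta // (j - j) * (weight // j)
weight = (p == 6) % (p % j // (weight // j))
delta = 15 // 26 % (delta[32] // (weight // delta))
handle(10)
p = j - delta - delta
p = delta
p -= delta != j
p = print(9)

p = delta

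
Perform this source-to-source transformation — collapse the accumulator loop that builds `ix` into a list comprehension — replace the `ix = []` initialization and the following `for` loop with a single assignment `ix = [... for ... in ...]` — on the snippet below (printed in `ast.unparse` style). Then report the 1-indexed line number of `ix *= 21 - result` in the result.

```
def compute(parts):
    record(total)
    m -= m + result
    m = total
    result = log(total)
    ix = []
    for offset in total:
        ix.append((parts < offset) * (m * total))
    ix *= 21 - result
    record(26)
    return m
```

Transformed code:
def compute(parts):
    record(total)
    m -= m + result
    m = total
    result = log(total)
    ix = [(parts < offset) * (m * total) for offset in total]
    ix *= 21 - result
    record(26)
    return m

7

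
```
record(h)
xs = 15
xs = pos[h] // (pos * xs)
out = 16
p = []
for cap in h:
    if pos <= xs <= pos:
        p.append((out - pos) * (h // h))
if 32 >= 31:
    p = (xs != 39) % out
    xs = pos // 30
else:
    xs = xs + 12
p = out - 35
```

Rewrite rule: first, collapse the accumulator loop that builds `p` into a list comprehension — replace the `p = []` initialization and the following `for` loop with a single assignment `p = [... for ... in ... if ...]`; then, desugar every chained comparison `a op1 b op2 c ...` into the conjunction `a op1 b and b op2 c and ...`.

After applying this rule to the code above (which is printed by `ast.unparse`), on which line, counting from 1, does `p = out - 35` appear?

11

Transformed code:
record(h)
xs = 15
xs = pos[h] // (pos * xs)
out = 16
p = [(out - pos) * (h // h) for cap in h if pos <= xs and xs <= pos]
if 32 >= 31:
    p = (xs != 39) % out
    xs = pos // 30
else:
    xs = xs + 12
p = out - 35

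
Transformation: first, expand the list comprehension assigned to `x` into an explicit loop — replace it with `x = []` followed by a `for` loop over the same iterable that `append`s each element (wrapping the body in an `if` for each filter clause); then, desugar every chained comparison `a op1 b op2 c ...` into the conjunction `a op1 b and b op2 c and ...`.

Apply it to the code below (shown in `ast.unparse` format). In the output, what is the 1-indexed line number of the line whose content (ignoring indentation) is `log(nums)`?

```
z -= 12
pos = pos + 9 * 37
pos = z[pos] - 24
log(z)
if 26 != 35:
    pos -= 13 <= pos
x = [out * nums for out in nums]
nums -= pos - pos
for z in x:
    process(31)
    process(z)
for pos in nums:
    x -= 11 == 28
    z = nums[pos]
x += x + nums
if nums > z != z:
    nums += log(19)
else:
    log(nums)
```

21

Transformed code:
z -= 12
pos = pos + 9 * 37
pos = z[pos] - 24
log(z)
if 26 != 35:
    pos -= 13 <= pos
x = []
for out in nums:
    x.append(out * nums)
nums -= pos - pos
for z in x:
    process(31)
    process(z)
for pos in nums:
    x -= 11 == 28
    z = nums[pos]
x += x + nums
if nums > z and z != z:
    nums += log(19)
else:
    log(nums)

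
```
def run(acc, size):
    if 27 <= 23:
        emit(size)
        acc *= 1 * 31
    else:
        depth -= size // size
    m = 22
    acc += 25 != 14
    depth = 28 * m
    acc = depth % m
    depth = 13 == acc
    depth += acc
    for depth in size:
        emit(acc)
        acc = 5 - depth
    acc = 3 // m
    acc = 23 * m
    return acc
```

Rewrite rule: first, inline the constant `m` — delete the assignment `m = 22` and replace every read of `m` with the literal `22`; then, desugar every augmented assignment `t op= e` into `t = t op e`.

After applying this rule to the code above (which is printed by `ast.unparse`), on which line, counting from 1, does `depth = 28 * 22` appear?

8

Transformed code:
def run(acc, size):
    if 27 <= 23:
        emit(size)
        acc = acc * (1 * 31)
    else:
        depth = depth - size // size
    acc = acc + (25 != 14)
    depth = 28 * 22
    acc = depth % 22
    depth = 13 == acc
    depth = depth + acc
    for depth in size:
        emit(acc)
        acc = 5 - depth
    acc = 3 // 22
    acc = 23 * 22
    return acc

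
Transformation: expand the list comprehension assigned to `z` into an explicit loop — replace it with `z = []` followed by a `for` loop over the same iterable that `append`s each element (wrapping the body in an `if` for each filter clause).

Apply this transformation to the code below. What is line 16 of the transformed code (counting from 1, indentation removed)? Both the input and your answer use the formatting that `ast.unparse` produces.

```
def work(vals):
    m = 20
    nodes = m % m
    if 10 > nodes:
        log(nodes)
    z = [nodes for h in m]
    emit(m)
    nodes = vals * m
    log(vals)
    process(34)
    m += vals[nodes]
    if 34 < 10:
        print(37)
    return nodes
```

return nodes

Transformed code:
def work(vals):
    m = 20
    nodes = m % m
    if 10 > nodes:
        log(nodes)
    z = []
    for h in m:
        z.append(nodes)
    emit(m)
    nodes = vals * m
    log(vals)
    process(34)
    m += vals[nodes]
    if 34 < 10:
        print(37)
    return nodes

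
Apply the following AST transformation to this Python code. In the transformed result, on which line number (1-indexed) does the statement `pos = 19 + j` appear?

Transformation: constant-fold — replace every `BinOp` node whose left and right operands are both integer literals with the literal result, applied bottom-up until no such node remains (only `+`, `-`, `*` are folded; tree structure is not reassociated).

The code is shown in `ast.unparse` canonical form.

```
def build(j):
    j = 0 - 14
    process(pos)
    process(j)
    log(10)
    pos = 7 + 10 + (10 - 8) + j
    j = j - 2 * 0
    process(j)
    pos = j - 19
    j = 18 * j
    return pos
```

6

Transformed code:
def build(j):
    j = -14
    process(pos)
    process(j)
    log(10)
    pos = 19 + j
    j = j - 0
    process(j)
    pos = j - 19
    j = 18 * j
    return pos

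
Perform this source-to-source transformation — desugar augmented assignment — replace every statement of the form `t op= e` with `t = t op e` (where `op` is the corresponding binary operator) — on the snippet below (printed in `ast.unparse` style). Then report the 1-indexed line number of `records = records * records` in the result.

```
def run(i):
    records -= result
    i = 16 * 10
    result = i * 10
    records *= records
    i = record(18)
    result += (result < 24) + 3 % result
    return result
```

5

Transformed code:
def run(i):
    records = records - result
    i = 16 * 10
    result = i * 10
    records = records * records
    i = record(18)
    result = result + ((result < 24) + 3 % result)
    return result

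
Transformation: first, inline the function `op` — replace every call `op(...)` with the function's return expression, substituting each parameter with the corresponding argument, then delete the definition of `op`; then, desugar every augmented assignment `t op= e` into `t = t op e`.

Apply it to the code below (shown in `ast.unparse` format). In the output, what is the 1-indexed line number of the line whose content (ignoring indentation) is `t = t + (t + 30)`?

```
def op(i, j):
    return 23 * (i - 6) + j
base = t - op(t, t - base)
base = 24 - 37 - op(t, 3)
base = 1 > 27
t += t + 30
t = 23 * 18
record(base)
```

4

Transformed code:
base = t - (23 * (t - 6) + (t - base))
base = 24 - 37 - (23 * (t - 6) + 3)
base = 1 > 27
t = t + (t + 30)
t = 23 * 18
record(base)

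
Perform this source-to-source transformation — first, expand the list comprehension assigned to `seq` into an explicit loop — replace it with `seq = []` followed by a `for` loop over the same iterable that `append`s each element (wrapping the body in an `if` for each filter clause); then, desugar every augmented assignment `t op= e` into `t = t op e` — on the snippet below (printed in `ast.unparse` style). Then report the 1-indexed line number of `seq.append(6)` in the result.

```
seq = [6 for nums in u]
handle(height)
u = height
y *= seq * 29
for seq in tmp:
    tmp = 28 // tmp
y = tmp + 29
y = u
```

Transformed code:
seq = []
for nums in u:
    seq.append(6)
handle(height)
u = height
y = y * (seq * 29)
for seq in tmp:
    tmp = 28 // tmp
y = tmp + 29
y = u

3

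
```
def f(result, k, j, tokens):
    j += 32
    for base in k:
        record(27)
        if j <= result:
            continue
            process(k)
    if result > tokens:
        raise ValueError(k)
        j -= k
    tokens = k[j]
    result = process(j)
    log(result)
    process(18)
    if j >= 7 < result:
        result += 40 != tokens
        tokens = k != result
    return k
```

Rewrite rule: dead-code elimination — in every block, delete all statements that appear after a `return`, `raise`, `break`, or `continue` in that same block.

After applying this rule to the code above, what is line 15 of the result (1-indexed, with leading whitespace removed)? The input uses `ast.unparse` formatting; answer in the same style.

tokens = k != result

Transformed code:
def f(result, k, j, tokens):
    j += 32
    for base in k:
        record(27)
        if j <= result:
            continue
    if result > tokens:
        raise ValueError(k)
    tokens = k[j]
    result = process(j)
    log(result)
    process(18)
    if j >= 7 < result:
        result += 40 != tokens
        tokens = k != result
    return k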